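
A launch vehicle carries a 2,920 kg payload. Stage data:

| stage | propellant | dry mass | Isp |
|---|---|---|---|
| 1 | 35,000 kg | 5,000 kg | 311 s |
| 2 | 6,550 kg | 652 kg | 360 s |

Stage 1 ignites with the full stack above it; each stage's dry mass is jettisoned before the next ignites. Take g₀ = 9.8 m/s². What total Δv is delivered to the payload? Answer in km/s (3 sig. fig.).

Δv ≈ 7.33 km/s

Ignition mass of stage 1 = 35,000+5,000 + 6,550+652 + 2,920 = 50,122 kg.
Stage 1: m₀ = 50,122 kg, m_f = 50,122 − 35,000 = 15,122 kg; Δv = 311×9.8×ln(3.315) = 3047.8×1.1983 ≈ 3652 m/s.
Stage 2: m₀ = 10,122 kg, m_f = 10,122 − 6,550 = 3,572 kg; Δv = 360×9.8×ln(2.834) = 3528.0×1.0416 ≈ 3675 m/s.
Total Δv = 3652 + 3675 = 7327 m/s.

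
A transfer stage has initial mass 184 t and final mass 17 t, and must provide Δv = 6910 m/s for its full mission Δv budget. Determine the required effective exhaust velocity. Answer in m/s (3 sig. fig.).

ln(m₀/m_f) = ln(184000/17000) = ln(10.82) = 2.3817.
v_e = Δv / ln(m₀/m_f) = 6910 / 2.3817 = 2901.3 m/s.

v_e ≈ 2900 m/s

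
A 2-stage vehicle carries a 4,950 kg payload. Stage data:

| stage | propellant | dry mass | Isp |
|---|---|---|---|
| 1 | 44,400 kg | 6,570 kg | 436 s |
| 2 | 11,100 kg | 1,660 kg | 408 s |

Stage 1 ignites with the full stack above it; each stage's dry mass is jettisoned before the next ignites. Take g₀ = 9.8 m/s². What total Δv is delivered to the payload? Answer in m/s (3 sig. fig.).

Δv ≈ 8380 m/s

Ignition mass of stage 1 = 44,400+6,570 + 11,100+1,660 + 4,950 = 68,680 kg.
Stage 1: m₀ = 68,680 kg, m_f = 68,680 − 44,400 = 24,280 kg; Δv = 436×9.8×ln(2.829) = 4272.8×1.0398 ≈ 4443 m/s.
Stage 2: m₀ = 17,710 kg, m_f = 17,710 − 11,100 = 6,610 kg; Δv = 408×9.8×ln(2.679) = 3998.4×0.9855 ≈ 3941 m/s.
Total Δv = 4443 + 3941 = 8384 m/s.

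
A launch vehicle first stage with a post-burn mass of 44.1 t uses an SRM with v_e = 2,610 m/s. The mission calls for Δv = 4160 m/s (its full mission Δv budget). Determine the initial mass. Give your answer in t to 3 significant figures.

Using Δv = v_e ln(m₀/m_f): m₀/m_f = exp(Δv / v_e) = exp(4160 / 2610.0) = exp(1.5939) = 4.9228.
m₀ = m_f × 4.9228 = 44.1 × 4.9228 = 217.095 t.

initial mass ≈ 217 t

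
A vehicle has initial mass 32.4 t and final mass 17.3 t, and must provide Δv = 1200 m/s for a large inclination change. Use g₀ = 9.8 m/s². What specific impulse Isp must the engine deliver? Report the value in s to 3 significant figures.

Isp ≈ 195 s

ln(m₀/m_f) = ln(32400/17300) = ln(1.873) = 0.6275.
By the Tsiolkovsky rocket equation, v_e = Δv / ln(m₀/m_f) = 1200 / 0.6275 = 1912.5 m/s.
Isp = v_e / g₀ = 1912.5 / 9.8 = 195.2 s.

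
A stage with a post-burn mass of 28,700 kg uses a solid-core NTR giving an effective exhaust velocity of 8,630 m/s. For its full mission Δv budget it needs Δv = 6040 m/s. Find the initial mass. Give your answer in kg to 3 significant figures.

initial mass ≈ 57800 kg

m₀/m_f = exp(Δv / v_e) = exp(6040 / 8630.0) = exp(0.6999) = 2.0135.
m₀ = m_f × 2.0135 = 28,700 × 2.0135 = 57,787.5 kg.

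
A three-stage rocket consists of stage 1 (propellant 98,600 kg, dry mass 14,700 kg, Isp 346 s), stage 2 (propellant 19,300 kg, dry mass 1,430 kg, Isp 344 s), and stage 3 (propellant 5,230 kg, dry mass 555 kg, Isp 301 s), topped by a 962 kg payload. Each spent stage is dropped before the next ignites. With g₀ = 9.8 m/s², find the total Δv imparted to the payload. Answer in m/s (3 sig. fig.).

Δv ≈ 12600 m/s

Ignition mass of stage 1 = 98,600+14,700 + 19,300+1,430 + 5,230+555 + 962 = 140,777 kg.
Stage 1: m₀ = 140,777 kg, m_f = 140,777 − 98,600 = 42,177 kg; Δv = 346×9.8×ln(3.338) = 3390.8×1.2053 ≈ 4087 m/s.
Stage 2: m₀ = 27,477 kg, m_f = 27,477 − 19,300 = 8,177 kg; Δv = 344×9.8×ln(3.36) = 3371.2×1.2120 ≈ 4086 m/s.
Stage 3: m₀ = 6,747 kg, m_f = 6,747 − 5,230 = 1,517 kg; Δv = 301×9.8×ln(4.448) = 2949.8×1.4924 ≈ 4402 m/s.
Total Δv = 4087 + 4086 + 4402 = 12575 m/s.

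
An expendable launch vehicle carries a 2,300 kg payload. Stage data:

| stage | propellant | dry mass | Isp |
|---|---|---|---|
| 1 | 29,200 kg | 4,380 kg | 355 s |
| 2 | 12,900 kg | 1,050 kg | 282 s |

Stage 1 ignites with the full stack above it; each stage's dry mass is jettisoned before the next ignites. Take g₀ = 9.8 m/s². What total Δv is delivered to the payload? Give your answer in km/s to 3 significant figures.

Ignition mass of stage 1 = 29,200+4,380 + 12,900+1,050 + 2,300 = 49,830 kg.
Stage 1: m₀ = 49,830 kg, m_f = 49,830 − 29,200 = 20,630 kg; Δv = 355×9.8×ln(2.415) = 3479.0×0.8819 ≈ 3068 m/s.
Stage 2: m₀ = 16,250 kg, m_f = 16,250 − 12,900 = 3,350 kg; Δv = 282×9.8×ln(4.851) = 2763.6×1.5791 ≈ 4364 m/s.
Total Δv = 3068 + 4364 = 7432 m/s.

Δv ≈ 7.43 km/s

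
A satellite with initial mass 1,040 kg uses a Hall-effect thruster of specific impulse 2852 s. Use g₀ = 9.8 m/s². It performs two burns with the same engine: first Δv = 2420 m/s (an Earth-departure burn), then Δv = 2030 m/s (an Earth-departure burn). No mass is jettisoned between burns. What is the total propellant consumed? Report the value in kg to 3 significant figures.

total propellant consumed ≈ 153 kg

v_e = Isp · g₀ = 2852 × 9.8 = 27949.6 m/s.
After the first burn: m = 1040 × exp(−2420/27949.6) = 1040 × 0.91706 = 953.742 kg.
After the second burn: m = 953.742 × exp(−2030/27949.6) = 953.742 × 0.92994 = 886.923 kg.
Total propellant = m₀ − m_final = 1040 − 886.923 = 153.077 kg.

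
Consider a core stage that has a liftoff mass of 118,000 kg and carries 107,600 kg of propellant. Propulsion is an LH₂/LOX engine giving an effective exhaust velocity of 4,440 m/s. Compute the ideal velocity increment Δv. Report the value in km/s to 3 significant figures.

m_f = m₀ − m_prop = 118,000 − 107,600 = 10,400 kg.
From the ideal rocket equation, Δv = v_e · ln(m₀/m_f) = 4440.0 × ln(11.35) = 4440.0 × 2.4289 ≈ 10784.2 m/s.

Δv ≈ 10.8 km/s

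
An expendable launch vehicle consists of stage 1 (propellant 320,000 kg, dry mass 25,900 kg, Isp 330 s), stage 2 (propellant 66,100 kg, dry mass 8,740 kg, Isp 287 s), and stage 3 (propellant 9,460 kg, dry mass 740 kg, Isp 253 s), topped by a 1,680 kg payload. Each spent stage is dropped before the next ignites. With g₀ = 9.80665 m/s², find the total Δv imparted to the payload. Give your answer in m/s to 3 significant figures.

Ignition mass of stage 1 = 320,000+25,900 + 66,100+8,740 + 9,460+740 + 1,680 = 432,620 kg.
Stage 1: m₀ = 432,620 kg, m_f = 432,620 − 320,000 = 112,620 kg; Δv = 330×9.80665×ln(3.841) = 3236.2×1.3458 ≈ 4355 m/s.
Stage 2: m₀ = 86,720 kg, m_f = 86,720 − 66,100 = 20,620 kg; Δv = 287×9.80665×ln(4.206) = 2814.5×1.4364 ≈ 4043 m/s.
Stage 3: m₀ = 11,880 kg, m_f = 11,880 − 9,460 = 2,420 kg; Δv = 253×9.80665×ln(4.909) = 2481.1×1.5911 ≈ 3948 m/s.
Total Δv = 4355 + 4043 + 3948 = 12346 m/s.

Δv ≈ 12300 m/s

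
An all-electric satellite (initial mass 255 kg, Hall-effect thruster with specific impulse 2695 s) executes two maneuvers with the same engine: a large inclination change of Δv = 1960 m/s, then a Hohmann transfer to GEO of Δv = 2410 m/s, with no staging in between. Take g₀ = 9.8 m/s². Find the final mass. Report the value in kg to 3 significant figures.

final mass ≈ 216 kg

v_e = Isp · g₀ = 2695 × 9.8 = 26411.0 m/s.
After the first burn: m = 255 × exp(−1960/26411.0) = 255 × 0.92848 = 236.762 kg.
After the second burn: m = 236.762 × exp(−2410/26411.0) = 236.762 × 0.91279 = 216.114 kg.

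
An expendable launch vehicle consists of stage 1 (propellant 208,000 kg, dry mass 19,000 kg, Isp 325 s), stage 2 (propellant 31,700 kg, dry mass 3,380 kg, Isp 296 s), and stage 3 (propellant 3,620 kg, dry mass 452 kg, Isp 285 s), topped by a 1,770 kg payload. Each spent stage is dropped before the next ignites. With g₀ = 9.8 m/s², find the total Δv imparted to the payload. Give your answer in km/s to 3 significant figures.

Ignition mass of stage 1 = 208,000+19,000 + 31,700+3,380 + 3,620+452 + 1,770 = 267,922 kg.
Stage 1: m₀ = 267,922 kg, m_f = 267,922 − 208,000 = 59,922 kg; Δv = 325×9.8×ln(4.471) = 3185.0×1.4977 ≈ 4770 m/s.
Stage 2: m₀ = 40,922 kg, m_f = 40,922 − 31,700 = 9,222 kg; Δv = 296×9.8×ln(4.437) = 2900.8×1.4901 ≈ 4322 m/s.
Stage 3: m₀ = 5,842 kg, m_f = 5,842 − 3,620 = 2,222 kg; Δv = 285×9.8×ln(2.629) = 2793.0×0.9667 ≈ 2700 m/s.
Total Δv = 4770 + 4322 + 2700 = 11792 m/s.

Δv ≈ 11.8 km/s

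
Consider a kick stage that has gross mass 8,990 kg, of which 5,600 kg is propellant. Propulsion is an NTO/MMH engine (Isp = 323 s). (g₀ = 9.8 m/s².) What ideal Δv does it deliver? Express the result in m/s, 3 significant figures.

Δv ≈ 3090 m/s

v_e = Isp · g₀ = 323 × 9.8 = 3165.4 m/s.
m_f = m₀ − m_prop = 8,990 − 5,600 = 3,390 kg.
From the ideal rocket equation, Δv = v_e · ln(m₀/m_f) = 3165.4 × ln(2.652) = 3165.4 × 0.9753 ≈ 3087.2 m/s.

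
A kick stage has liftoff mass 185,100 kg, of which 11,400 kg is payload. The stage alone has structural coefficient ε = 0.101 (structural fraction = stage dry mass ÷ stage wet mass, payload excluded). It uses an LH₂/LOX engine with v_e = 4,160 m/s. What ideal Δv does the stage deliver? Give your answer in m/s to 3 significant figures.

Δv ≈ 7720 m/s

Stage wet mass = m₀ − payload = 185,100 − 11,400 = 173,700 kg.
Stage dry mass = ε × stage wet mass = 0.101 × 173,700 = 17,543.7 kg.
Burnout mass m_f = stage dry + payload = 17,543.7 + 11,400 = 28,943.7 kg.
Rocket equation: Δv = v_e · ln(185,100/28,943.7) = 4160.0 × ln(6.395) = 4160.0 × 1.8555 ≈ 7719 m/s.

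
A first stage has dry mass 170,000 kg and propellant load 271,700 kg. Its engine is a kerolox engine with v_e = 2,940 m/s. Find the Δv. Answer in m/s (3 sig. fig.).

m₀ = m_dry + m_prop = 170,000 + 271,700 = 441,700 kg.
By the Tsiolkovsky rocket equation, Δv = v_e · ln(m₀/m_f) = 2940.0 × ln(2.598) = 2940.0 × 0.9548 ≈ 2807.2 m/s.

Δv ≈ 2810 m/s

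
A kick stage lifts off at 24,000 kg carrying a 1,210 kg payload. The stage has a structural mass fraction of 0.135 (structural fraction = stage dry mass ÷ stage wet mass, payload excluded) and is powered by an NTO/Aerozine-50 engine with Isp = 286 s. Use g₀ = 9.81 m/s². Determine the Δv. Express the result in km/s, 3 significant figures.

Δv ≈ 4.83 km/s

Stage wet mass = m₀ − payload = 24,000 − 1,210 = 22,790 kg.
Stage dry mass = ε × stage wet mass = 0.135 × 22,790 = 3,076.65 kg.
Burnout mass m_f = stage dry + payload = 3,076.65 + 1,210 = 4,286.65 kg.
v_e = Isp · g₀ = 286 × 9.81 = 2805.7 m/s.
By the Tsiolkovsky rocket equation, Δv = v_e · ln(24,000/4,286.65) = 2805.7 × ln(5.599) = 2805.7 × 1.7225 ≈ 4833 m/s.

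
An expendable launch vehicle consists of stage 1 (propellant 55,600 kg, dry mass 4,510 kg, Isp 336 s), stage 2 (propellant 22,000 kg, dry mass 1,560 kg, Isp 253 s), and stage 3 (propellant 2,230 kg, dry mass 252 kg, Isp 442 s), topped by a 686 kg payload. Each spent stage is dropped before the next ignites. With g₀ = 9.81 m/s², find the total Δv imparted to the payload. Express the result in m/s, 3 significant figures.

Δv ≈ 12900 m/s

Ignition mass of stage 1 = 55,600+4,510 + 22,000+1,560 + 2,230+252 + 686 = 86,838 kg.
Stage 1: m₀ = 86,838 kg, m_f = 86,838 − 55,600 = 31,238 kg; Δv = 336×9.81×ln(2.78) = 3296.2×1.0224 ≈ 3370 m/s.
Stage 2: m₀ = 26,728 kg, m_f = 26,728 − 22,000 = 4,728 kg; Δv = 253×9.81×ln(5.653) = 2481.9×1.7322 ≈ 4299 m/s.
Stage 3: m₀ = 3,168 kg, m_f = 3,168 − 2,230 = 938 kg; Δv = 442×9.81×ln(3.377) = 4336.0×1.2171 ≈ 5277 m/s.
Total Δv = 3370 + 4299 + 5277 = 12946 m/s.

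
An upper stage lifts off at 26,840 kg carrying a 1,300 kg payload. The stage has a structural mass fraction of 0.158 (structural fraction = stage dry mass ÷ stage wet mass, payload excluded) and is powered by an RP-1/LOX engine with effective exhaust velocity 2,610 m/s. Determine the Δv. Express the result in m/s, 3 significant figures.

Stage wet mass = m₀ − payload = 26,840 − 1,300 = 25,540 kg.
Stage dry mass = ε × stage wet mass = 0.158 × 25,540 = 4,035.32 kg.
Burnout mass m_f = stage dry + payload = 4,035.32 + 1,300 = 5,335.32 kg.
Rocket equation: Δv = v_e · ln(26,840/5,335.32) = 2610.0 × ln(5.031) = 2610.0 × 1.6155 ≈ 4217 m/s.

Δv ≈ 4220 m/s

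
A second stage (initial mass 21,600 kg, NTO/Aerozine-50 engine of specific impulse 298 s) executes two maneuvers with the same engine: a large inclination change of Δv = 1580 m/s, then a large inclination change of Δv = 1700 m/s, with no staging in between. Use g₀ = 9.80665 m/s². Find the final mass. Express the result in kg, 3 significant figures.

final mass ≈ 7030 kg

v_e = Isp · g₀ = 298 × 9.80665 = 2922.4 m/s.
After the first burn: m = 21600 × exp(−1580/2922.4) = 21600 × 0.58237 = 12,579.2 kg.
After the second burn: m = 12,579.2 × exp(−1700/2922.4) = 12,579.2 × 0.55894 = 7,031.02 kg.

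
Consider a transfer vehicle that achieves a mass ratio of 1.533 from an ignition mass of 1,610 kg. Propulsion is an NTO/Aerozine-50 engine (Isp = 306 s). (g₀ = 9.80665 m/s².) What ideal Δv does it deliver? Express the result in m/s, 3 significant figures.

v_e = Isp · g₀ = 306 × 9.80665 = 3000.8 m/s.
By the Tsiolkovsky rocket equation, Δv = v_e · ln(1.533) = 3000.8 × 0.4272 ≈ 1282.0 m/s.

Δv ≈ 1280 m/s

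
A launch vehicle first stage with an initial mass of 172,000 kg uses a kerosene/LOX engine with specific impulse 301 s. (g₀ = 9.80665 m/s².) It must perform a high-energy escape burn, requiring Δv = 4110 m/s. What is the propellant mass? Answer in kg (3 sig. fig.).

v_e = Isp · g₀ = 301 × 9.80665 = 2951.8 m/s.
m₀/m_f = exp(Δv / v_e) = exp(4110 / 2951.8) = exp(1.3924) = 4.0244.
m_f = 172,000 / 4.0244 = 42,739.3 kg, so propellant = m₀ − m_f = 172,000 − 42,739.3 = 129,260.7 kg.

propellant mass ≈ 129000 kg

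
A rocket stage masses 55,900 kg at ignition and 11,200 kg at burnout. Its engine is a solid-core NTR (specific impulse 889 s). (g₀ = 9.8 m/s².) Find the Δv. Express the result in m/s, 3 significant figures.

v_e = Isp · g₀ = 889 × 9.8 = 8712.2 m/s.
From the ideal rocket equation, Δv = v_e · ln(m₀/m_f) = 8712.2 × ln(4.991) = 8712.2 × 1.6077 ≈ 14006.2 m/s.

Δv ≈ 14000 m/s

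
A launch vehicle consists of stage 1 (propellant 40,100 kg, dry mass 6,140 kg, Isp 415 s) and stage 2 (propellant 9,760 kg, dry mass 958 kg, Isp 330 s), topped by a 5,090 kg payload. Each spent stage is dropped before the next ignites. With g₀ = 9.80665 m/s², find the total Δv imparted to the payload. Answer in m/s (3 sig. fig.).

Ignition mass of stage 1 = 40,100+6,140 + 9,760+958 + 5,090 = 62,048 kg.
Stage 1: m₀ = 62,048 kg, m_f = 62,048 − 40,100 = 21,948 kg; Δv = 415×9.80665×ln(2.827) = 4069.8×1.0392 ≈ 4229 m/s.
Stage 2: m₀ = 15,808 kg, m_f = 15,808 − 9,760 = 6,048 kg; Δv = 330×9.80665×ln(2.614) = 3236.2×0.9608 ≈ 3109 m/s.
Total Δv = 4229 + 3109 = 7338 m/s.

Δv ≈ 7340 m/s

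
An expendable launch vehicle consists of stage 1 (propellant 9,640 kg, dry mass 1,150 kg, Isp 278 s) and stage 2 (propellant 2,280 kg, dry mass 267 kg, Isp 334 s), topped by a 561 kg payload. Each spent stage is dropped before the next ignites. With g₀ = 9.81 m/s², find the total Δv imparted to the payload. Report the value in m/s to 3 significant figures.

Ignition mass of stage 1 = 9,640+1,150 + 2,280+267 + 561 = 13,898 kg.
Stage 1: m₀ = 13,898 kg, m_f = 13,898 − 9,640 = 4,258 kg; Δv = 278×9.81×ln(3.264) = 2727.2×1.1829 ≈ 3226 m/s.
Stage 2: m₀ = 3,108 kg, m_f = 3,108 − 2,280 = 828 kg; Δv = 334×9.81×ln(3.754) = 3276.5×1.3227 ≈ 4334 m/s.
Total Δv = 3226 + 4334 = 7560 m/s.

Δv ≈ 7560 m/s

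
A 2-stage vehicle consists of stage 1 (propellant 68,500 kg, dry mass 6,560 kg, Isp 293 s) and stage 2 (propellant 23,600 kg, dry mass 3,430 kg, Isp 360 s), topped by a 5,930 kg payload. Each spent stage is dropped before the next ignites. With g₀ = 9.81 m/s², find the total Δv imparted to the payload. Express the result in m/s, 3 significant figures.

Δv ≈ 7340 m/s

Ignition mass of stage 1 = 68,500+6,560 + 23,600+3,430 + 5,930 = 108,020 kg.
Stage 1: m₀ = 108,020 kg, m_f = 108,020 − 68,500 = 39,520 kg; Δv = 293×9.81×ln(2.733) = 2874.3×1.0055 ≈ 2890 m/s.
Stage 2: m₀ = 32,960 kg, m_f = 32,960 − 23,600 = 9,360 kg; Δv = 360×9.81×ln(3.521) = 3531.6×1.2588 ≈ 4446 m/s.
Total Δv = 2890 + 4446 = 7336 m/s.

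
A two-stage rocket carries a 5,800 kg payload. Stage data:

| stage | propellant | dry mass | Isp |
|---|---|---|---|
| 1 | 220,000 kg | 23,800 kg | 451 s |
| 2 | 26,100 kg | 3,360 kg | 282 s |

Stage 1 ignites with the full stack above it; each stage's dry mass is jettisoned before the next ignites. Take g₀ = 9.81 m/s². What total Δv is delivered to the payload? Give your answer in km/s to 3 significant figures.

Δv ≈ 10.6 km/s

Ignition mass of stage 1 = 220,000+23,800 + 26,100+3,360 + 5,800 = 279,060 kg.
Stage 1: m₀ = 279,060 kg, m_f = 279,060 − 220,000 = 59,060 kg; Δv = 451×9.81×ln(4.725) = 4424.3×1.5529 ≈ 6870 m/s.
Stage 2: m₀ = 35,260 kg, m_f = 35,260 − 26,100 = 9,160 kg; Δv = 282×9.81×ln(3.849) = 2766.4×1.3479 ≈ 3729 m/s.
Total Δv = 6870 + 3729 = 10599 m/s.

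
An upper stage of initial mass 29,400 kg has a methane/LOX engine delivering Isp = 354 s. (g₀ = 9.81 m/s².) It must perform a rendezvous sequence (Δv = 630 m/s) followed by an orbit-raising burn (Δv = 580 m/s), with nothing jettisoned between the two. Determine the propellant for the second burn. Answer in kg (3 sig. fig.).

propellant for the second burn ≈ 3770 kg

v_e = Isp · g₀ = 354 × 9.81 = 3472.7 m/s.
After the first burn: m = 29400 × exp(−630/3472.7) = 29400 × 0.83409 = 24,522.2 kg.
After the second burn: m = 24,522.2 × exp(−580/3472.7) = 24,522.2 × 0.84619 = 20,750.4 kg.
Second-burn propellant = 24,522.2 − 20,750.4 = 3,771.8 kg.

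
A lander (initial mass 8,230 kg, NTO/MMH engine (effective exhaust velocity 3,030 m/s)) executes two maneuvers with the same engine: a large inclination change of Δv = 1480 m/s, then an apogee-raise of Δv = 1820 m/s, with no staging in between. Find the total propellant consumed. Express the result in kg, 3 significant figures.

After the first burn: m = 8230 × exp(−1480/3030.0) = 8230 × 0.61358 = 5,049.76 kg.
After the second burn: m = 5,049.76 × exp(−1820/3030.0) = 5,049.76 × 0.54845 = 2,769.54 kg.
Total propellant = m₀ − m_final = 8230 − 2,769.54 = 5,460.46 kg.

total propellant consumed ≈ 5460 kg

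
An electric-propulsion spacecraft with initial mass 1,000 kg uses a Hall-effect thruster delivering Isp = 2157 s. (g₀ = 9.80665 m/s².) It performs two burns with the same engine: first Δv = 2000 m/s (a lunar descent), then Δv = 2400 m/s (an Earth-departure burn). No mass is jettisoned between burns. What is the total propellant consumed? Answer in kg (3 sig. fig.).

total propellant consumed ≈ 188 kg

v_e = Isp · g₀ = 2157 × 9.80665 = 21152.9 m/s.
After the first burn: m = 1000 × exp(−2000/21152.9) = 1000 × 0.90978 = 909.78 kg.
After the second burn: m = 909.78 × exp(−2400/21152.9) = 909.78 × 0.89274 = 812.197 kg.
Total propellant = m₀ − m_final = 1000 − 812.197 = 187.803 kg.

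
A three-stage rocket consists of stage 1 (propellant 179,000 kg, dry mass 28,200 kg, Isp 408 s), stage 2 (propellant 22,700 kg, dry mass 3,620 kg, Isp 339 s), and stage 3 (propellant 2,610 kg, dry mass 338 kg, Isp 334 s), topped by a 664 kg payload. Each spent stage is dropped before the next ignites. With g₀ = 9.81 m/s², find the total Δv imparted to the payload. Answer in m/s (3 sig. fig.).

Ignition mass of stage 1 = 179,000+28,200 + 22,700+3,620 + 2,610+338 + 664 = 237,132 kg.
Stage 1: m₀ = 237,132 kg, m_f = 237,132 − 179,000 = 58,132 kg; Δv = 408×9.81×ln(4.079) = 4002.5×1.4059 ≈ 5627 m/s.
Stage 2: m₀ = 29,932 kg, m_f = 29,932 − 22,700 = 7,232 kg; Δv = 339×9.81×ln(4.139) = 3325.6×1.4204 ≈ 4724 m/s.
Stage 3: m₀ = 3,612 kg, m_f = 3,612 − 2,610 = 1,002 kg; Δv = 334×9.81×ln(3.605) = 3276.5×1.2823 ≈ 4201 m/s.
Total Δv = 5627 + 4724 + 4201 = 14552 m/s.

Δv ≈ 14600 m/s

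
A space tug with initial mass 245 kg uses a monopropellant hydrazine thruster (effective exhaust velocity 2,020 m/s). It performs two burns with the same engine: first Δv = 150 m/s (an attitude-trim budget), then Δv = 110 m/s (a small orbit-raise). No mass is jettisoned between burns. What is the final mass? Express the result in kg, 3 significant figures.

final mass ≈ 215 kg

After the first burn: m = 245 × exp(−150/2020.0) = 245 × 0.92843 = 227.465 kg.
After the second burn: m = 227.465 × exp(−110/2020.0) = 227.465 × 0.94700 = 215.409 kg.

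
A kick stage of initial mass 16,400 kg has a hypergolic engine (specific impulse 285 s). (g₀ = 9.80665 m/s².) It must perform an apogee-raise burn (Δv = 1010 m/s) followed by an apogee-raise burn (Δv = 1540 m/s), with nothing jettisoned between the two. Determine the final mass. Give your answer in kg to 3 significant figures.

v_e = Isp · g₀ = 285 × 9.80665 = 2794.9 m/s.
After the first burn: m = 16400 × exp(−1010/2794.9) = 16400 × 0.69672 = 11,426.2 kg.
After the second burn: m = 11,426.2 × exp(−1540/2794.9) = 11,426.2 × 0.57637 = 6,585.72 kg.

final mass ≈ 6590 kg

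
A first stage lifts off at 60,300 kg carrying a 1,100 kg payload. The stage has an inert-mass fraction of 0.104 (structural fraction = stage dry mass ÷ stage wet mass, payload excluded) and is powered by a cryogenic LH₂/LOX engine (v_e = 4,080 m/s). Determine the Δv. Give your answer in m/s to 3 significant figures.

Stage wet mass = m₀ − payload = 60,300 − 1,100 = 59,200 kg.
Stage dry mass = ε × stage wet mass = 0.104 × 59,200 = 6,156.8 kg.
Burnout mass m_f = stage dry + payload = 6,156.8 + 1,100 = 7,256.8 kg.
Δv = v_e · ln(60,300/7,256.8) = 4080.0 × ln(8.309) = 4080.0 × 2.1174 ≈ 8639 m/s.

Δv ≈ 8640 m/s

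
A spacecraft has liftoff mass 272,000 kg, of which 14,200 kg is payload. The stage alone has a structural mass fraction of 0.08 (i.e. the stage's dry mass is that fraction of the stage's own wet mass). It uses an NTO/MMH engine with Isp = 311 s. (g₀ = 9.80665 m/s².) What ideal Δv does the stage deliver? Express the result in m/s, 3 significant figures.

Stage wet mass = m₀ − payload = 272,000 − 14,200 = 257,800 kg.
Stage dry mass = ε × stage wet mass = 0.08 × 257,800 = 20,624 kg.
Burnout mass m_f = stage dry + payload = 20,624 + 14,200 = 34,824 kg.
v_e = Isp · g₀ = 311 × 9.80665 = 3049.9 m/s.
Δv = v_e · ln(272,000/34,824) = 3049.9 × ln(7.811) = 3049.9 × 2.0555 ≈ 6269 m/s.

Δv ≈ 6270 m/s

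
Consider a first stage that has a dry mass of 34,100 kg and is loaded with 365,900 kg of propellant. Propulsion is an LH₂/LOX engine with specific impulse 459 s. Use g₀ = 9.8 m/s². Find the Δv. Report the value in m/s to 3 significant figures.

Δv ≈ 11100 m/s

v_e = Isp · g₀ = 459 × 9.8 = 4498.2 m/s.
m₀ = m_dry + m_prop = 34,100 + 365,900 = 400,000 kg.
From the ideal rocket equation, Δv = v_e · ln(m₀/m_f) = 4498.2 × ln(11.73) = 4498.2 × 2.4622 ≈ 11075.3 m/s.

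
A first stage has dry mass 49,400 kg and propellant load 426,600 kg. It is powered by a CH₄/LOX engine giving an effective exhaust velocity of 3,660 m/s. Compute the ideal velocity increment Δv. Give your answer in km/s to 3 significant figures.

m₀ = m_dry + m_prop = 49,400 + 426,600 = 476,000 kg.
Using Δv = v_e ln(m₀/m_f): Δv = v_e · ln(m₀/m_f) = 3660.0 × ln(9.636) = 3660.0 × 2.2655 ≈ 8291.6 m/s.

Δv ≈ 8.29 km/s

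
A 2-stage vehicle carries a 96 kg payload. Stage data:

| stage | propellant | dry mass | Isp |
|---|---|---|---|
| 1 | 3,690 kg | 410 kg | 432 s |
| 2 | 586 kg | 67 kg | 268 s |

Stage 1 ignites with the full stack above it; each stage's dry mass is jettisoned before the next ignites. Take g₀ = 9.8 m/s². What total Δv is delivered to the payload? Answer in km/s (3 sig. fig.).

Δv ≈ 10.1 km/s

Ignition mass of stage 1 = 3,690+410 + 586+67 + 96 = 4,849 kg.
Stage 1: m₀ = 4,849 kg, m_f = 4,849 − 3,690 = 1,159 kg; Δv = 432×9.8×ln(4.184) = 4233.6×1.4312 ≈ 6059 m/s.
Stage 2: m₀ = 749 kg, m_f = 749 − 586 = 163 kg; Δv = 268×9.8×ln(4.595) = 2626.4×1.5250 ≈ 4005 m/s.
Total Δv = 6059 + 4005 = 10064 m/s.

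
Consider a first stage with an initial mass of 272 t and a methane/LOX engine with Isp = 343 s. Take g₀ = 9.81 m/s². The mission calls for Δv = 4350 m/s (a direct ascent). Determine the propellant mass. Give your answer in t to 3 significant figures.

v_e = Isp · g₀ = 343 × 9.81 = 3364.8 m/s.
m₀/m_f = exp(Δv / v_e) = exp(4350 / 3364.8) = exp(1.2928) = 3.6429.
m_f = 272 / 3.6429 = 74.6658 t, so propellant = m₀ − m_f = 272 − 74.6658 = 197.3342 t.

propellant mass ≈ 197 t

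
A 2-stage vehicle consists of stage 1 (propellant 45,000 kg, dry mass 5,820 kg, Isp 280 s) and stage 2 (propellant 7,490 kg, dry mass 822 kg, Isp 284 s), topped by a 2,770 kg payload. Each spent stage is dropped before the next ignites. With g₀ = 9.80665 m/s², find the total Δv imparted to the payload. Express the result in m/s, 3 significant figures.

Ignition mass of stage 1 = 45,000+5,820 + 7,490+822 + 2,770 = 61,902 kg.
Stage 1: m₀ = 61,902 kg, m_f = 61,902 − 45,000 = 16,902 kg; Δv = 280×9.80665×ln(3.662) = 2745.9×1.2981 ≈ 3564 m/s.
Stage 2: m₀ = 11,082 kg, m_f = 11,082 − 7,490 = 3,592 kg; Δv = 284×9.80665×ln(3.085) = 2785.1×1.1266 ≈ 3138 m/s.
Total Δv = 3564 + 3138 = 6702 m/s.

Δv ≈ 6700 m/s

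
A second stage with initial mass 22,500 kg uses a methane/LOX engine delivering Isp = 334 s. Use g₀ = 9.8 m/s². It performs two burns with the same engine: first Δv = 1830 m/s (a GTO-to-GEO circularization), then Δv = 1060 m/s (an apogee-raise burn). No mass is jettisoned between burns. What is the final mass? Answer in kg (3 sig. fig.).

final mass ≈ 9310 kg

v_e = Isp · g₀ = 334 × 9.8 = 3273.2 m/s.
After the first burn: m = 22500 × exp(−1830/3273.2) = 22500 × 0.57173 = 12,863.9 kg.
After the second burn: m = 12,863.9 × exp(−1060/3273.2) = 12,863.9 × 0.72336 = 9,305.23 kg.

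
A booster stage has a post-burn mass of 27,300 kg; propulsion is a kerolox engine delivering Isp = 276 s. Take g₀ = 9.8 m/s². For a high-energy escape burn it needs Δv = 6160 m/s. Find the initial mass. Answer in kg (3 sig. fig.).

v_e = Isp · g₀ = 276 × 9.8 = 2704.8 m/s.
Using Δv = v_e ln(m₀/m_f): m₀/m_f = exp(Δv / v_e) = exp(6160 / 2704.8) = exp(2.2774) = 9.7516.
m₀ = m_f × 9.7516 = 27,300 × 9.7516 = 266,219 kg.

initial mass ≈ 266000 kg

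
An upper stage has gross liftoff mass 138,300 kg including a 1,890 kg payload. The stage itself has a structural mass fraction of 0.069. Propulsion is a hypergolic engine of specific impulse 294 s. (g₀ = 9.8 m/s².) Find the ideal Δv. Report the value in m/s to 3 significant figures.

Δv ≈ 7220 m/s

Stage wet mass = m₀ − payload = 138,300 − 1,890 = 136,410 kg.
Stage dry mass = ε × stage wet mass = 0.069 × 136,410 = 9,412.29 kg.
Burnout mass m_f = stage dry + payload = 9,412.29 + 1,890 = 11,302.29 kg.
v_e = Isp · g₀ = 294 × 9.8 = 2881.2 m/s.
Using Δv = v_e ln(m₀/m_f): Δv = v_e · ln(138,300/11,302.29) = 2881.2 × ln(12.24) = 2881.2 × 2.5044 ≈ 7216 m/s.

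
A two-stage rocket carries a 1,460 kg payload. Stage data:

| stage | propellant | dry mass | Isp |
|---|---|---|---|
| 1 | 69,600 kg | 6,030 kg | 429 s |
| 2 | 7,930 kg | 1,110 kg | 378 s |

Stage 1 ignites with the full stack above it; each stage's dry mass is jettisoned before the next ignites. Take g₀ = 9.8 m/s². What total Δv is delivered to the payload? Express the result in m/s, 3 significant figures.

Ignition mass of stage 1 = 69,600+6,030 + 7,930+1,110 + 1,460 = 86,130 kg.
Stage 1: m₀ = 86,130 kg, m_f = 86,130 − 69,600 = 16,530 kg; Δv = 429×9.8×ln(5.211) = 4204.2×1.6507 ≈ 6940 m/s.
Stage 2: m₀ = 10,500 kg, m_f = 10,500 − 7,930 = 2,570 kg; Δv = 378×9.8×ln(4.086) = 3704.4×1.4075 ≈ 5214 m/s.
Total Δv = 6940 + 5214 = 12154 m/s.

Δv ≈ 12200 m/s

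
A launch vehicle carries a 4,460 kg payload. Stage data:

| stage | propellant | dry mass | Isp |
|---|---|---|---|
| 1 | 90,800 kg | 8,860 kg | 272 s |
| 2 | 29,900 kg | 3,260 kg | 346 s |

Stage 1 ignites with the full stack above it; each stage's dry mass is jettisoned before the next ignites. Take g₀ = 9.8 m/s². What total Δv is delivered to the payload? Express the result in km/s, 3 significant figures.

Δv ≈ 8.26 km/s

Ignition mass of stage 1 = 90,800+8,860 + 29,900+3,260 + 4,460 = 137,280 kg.
Stage 1: m₀ = 137,280 kg, m_f = 137,280 − 90,800 = 46,480 kg; Δv = 272×9.8×ln(2.954) = 2665.6×1.0830 ≈ 2887 m/s.
Stage 2: m₀ = 37,620 kg, m_f = 37,620 − 29,900 = 7,720 kg; Δv = 346×9.8×ln(4.873) = 3390.8×1.5837 ≈ 5370 m/s.
Total Δv = 2887 + 5370 = 8257 m/s.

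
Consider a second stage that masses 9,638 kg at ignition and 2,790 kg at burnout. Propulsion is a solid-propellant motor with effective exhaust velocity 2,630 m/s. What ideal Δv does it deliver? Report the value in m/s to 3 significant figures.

Using Δv = v_e ln(m₀/m_f): Δv = v_e · ln(m₀/m_f) = 2630.0 × ln(3.454) = 2630.0 × 1.2397 ≈ 3260.3 m/s.

Δv ≈ 3260 m/s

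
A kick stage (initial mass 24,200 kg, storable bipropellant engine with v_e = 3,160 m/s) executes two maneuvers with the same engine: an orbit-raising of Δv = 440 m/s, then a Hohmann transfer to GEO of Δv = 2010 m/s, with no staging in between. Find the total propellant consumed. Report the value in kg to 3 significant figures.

After the first burn: m = 24200 × exp(−440/3160.0) = 24200 × 0.87002 = 21,054.5 kg.
After the second burn: m = 21,054.5 × exp(−2010/3160.0) = 21,054.5 × 0.52937 = 11,145.6 kg.
Total propellant = m₀ − m_final = 24200 − 11,145.6 = 13,054.4 kg.

total propellant consumed ≈ 13100 kg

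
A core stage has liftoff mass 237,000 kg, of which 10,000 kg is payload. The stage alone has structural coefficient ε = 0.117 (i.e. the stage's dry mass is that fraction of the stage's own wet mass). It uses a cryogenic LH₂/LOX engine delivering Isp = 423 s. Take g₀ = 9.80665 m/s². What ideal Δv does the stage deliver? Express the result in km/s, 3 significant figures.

Stage wet mass = m₀ − payload = 237,000 − 10,000 = 227,000 kg.
Stage dry mass = ε × stage wet mass = 0.117 × 227,000 = 26,559 kg.
Burnout mass m_f = stage dry + payload = 26,559 + 10,000 = 36,559 kg.
v_e = Isp · g₀ = 423 × 9.80665 = 4148.2 m/s.
From the ideal rocket equation, Δv = v_e · ln(237,000/36,559) = 4148.2 × ln(6.483) = 4148.2 × 1.8691 ≈ 7754 m/s.

Δv ≈ 7.75 km/s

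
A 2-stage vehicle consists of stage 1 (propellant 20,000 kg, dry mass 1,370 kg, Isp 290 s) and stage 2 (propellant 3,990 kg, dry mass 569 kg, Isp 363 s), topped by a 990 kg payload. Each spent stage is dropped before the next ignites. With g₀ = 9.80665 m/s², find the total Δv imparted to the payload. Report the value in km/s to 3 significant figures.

Ignition mass of stage 1 = 20,000+1,370 + 3,990+569 + 990 = 26,919 kg.
Stage 1: m₀ = 26,919 kg, m_f = 26,919 − 20,000 = 6,919 kg; Δv = 290×9.80665×ln(3.891) = 2843.9×1.3586 ≈ 3864 m/s.
Stage 2: m₀ = 5,549 kg, m_f = 5,549 − 3,990 = 1,559 kg; Δv = 363×9.80665×ln(3.559) = 3559.8×1.2696 ≈ 4519 m/s.
Total Δv = 3864 + 4519 = 8383 m/s.

Δv ≈ 8.38 km/s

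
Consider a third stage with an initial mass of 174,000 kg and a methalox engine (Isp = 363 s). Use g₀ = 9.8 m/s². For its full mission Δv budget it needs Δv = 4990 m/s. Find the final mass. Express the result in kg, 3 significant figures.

final mass ≈ 42800 kg

v_e = Isp · g₀ = 363 × 9.8 = 3557.4 m/s.
m₀/m_f = exp(Δv / v_e) = exp(4990 / 3557.4) = exp(1.4027) = 4.0662.
m_f = m₀ / 4.0662 = 174,000 / 4.0662 = 42,791.8 kg.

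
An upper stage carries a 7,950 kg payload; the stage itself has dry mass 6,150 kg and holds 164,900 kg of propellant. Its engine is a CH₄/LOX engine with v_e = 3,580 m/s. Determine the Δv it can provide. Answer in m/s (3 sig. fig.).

m₀ = payload + dry + propellant = 7,950 + 6,150 + 164,900 = 179,000 kg.
m_f = payload + dry = 7,950 + 6,150 = 14,100 kg.
By the Tsiolkovsky rocket equation, Δv = v_e · ln(m₀/m_f) = 3580.0 × ln(12.7) = 3580.0 × 2.5412 ≈ 9097.5 m/s.

Δv ≈ 9100 m/s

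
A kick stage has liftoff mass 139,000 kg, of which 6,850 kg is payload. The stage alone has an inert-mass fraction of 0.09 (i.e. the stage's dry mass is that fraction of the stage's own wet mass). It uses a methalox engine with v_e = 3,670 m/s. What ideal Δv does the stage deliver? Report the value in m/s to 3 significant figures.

Stage wet mass = m₀ − payload = 139,000 − 6,850 = 132,150 kg.
Stage dry mass = ε × stage wet mass = 0.09 × 132,150 = 11,893.5 kg.
Burnout mass m_f = stage dry + payload = 11,893.5 + 6,850 = 18,743.5 kg.
From the ideal rocket equation, Δv = v_e · ln(139,000/18,743.5) = 3670.0 × ln(7.416) = 3670.0 × 2.0036 ≈ 7353 m/s.

Δv ≈ 7350 m/s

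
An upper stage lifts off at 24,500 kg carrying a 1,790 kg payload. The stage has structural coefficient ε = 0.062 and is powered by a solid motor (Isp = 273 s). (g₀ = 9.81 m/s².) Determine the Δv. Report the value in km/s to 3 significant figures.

Stage wet mass = m₀ − payload = 24,500 − 1,790 = 22,710 kg.
Stage dry mass = ε × stage wet mass = 0.062 × 22,710 = 1,408.02 kg.
Burnout mass m_f = stage dry + payload = 1,408.02 + 1,790 = 3,198.02 kg.
v_e = Isp · g₀ = 273 × 9.81 = 2678.1 m/s.
Δv = v_e · ln(24,500/3,198.02) = 2678.1 × ln(7.661) = 2678.1 × 2.0361 ≈ 5453 m/s.

Δv ≈ 5.45 km/s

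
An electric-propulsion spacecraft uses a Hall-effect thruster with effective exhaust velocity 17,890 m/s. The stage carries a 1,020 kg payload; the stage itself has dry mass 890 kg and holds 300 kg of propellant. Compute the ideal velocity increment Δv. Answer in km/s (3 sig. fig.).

m₀ = payload + dry + propellant = 1,020 + 890 + 300 = 2,210 kg.
m_f = payload + dry = 1,020 + 890 = 1,910 kg.
Rocket equation: Δv = v_e · ln(m₀/m_f) = 17890.0 × ln(1.157) = 17890.0 × 0.1459 ≈ 2610.0 m/s.

Δv ≈ 2.61 km/s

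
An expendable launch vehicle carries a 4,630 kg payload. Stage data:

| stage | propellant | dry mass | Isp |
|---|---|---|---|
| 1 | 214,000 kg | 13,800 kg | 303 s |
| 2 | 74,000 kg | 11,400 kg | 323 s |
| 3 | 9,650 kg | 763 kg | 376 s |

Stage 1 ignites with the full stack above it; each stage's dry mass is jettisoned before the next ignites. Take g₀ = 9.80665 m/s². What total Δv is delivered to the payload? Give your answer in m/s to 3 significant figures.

Δv ≈ 11100 m/s

Ignition mass of stage 1 = 214,000+13,800 + 74,000+11,400 + 9,650+763 + 4,630 = 328,243 kg.
Stage 1: m₀ = 328,243 kg, m_f = 328,243 − 214,000 = 114,243 kg; Δv = 303×9.80665×ln(2.873) = 2971.4×1.0554 ≈ 3136 m/s.
Stage 2: m₀ = 100,443 kg, m_f = 100,443 − 74,000 = 26,443 kg; Δv = 323×9.80665×ln(3.798) = 3167.5×1.3346 ≈ 4227 m/s.
Stage 3: m₀ = 15,043 kg, m_f = 15,043 − 9,650 = 5,393 kg; Δv = 376×9.80665×ln(2.789) = 3687.3×1.0258 ≈ 3782 m/s.
Total Δv = 3136 + 4227 + 3782 = 11145 m/s.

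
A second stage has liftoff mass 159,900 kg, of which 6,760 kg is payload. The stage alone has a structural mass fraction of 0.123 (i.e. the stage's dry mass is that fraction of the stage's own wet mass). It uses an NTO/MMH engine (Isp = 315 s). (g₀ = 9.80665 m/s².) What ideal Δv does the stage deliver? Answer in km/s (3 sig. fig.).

Δv ≈ 5.66 km/s

Stage wet mass = m₀ − payload = 159,900 − 6,760 = 153,140 kg.
Stage dry mass = ε × stage wet mass = 0.123 × 153,140 = 18,836.2 kg.
Burnout mass m_f = stage dry + payload = 18,836.2 + 6,760 = 25,596.2 kg.
v_e = Isp · g₀ = 315 × 9.80665 = 3089.1 m/s.
Using Δv = v_e ln(m₀/m_f): Δv = v_e · ln(159,900/25,596.2) = 3089.1 × ln(6.247) = 3089.1 × 1.8321 ≈ 5660 m/s.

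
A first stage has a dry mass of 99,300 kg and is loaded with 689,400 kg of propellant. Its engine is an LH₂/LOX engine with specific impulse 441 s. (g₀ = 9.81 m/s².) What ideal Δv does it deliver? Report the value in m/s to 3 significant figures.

Δv ≈ 8960 m/s

v_e = Isp · g₀ = 441 × 9.81 = 4326.2 m/s.
m₀ = m_dry + m_prop = 99,300 + 689,400 = 788,700 kg.
From the ideal rocket equation, Δv = v_e · ln(m₀/m_f) = 4326.2 × ln(7.943) = 4326.2 × 2.0722 ≈ 8964.9 m/s.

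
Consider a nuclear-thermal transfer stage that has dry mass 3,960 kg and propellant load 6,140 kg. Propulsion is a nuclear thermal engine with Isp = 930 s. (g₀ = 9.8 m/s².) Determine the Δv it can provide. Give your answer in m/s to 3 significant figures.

Δv ≈ 8530 m/s

v_e = Isp · g₀ = 930 × 9.8 = 9114.0 m/s.
m₀ = m_dry + m_prop = 3,960 + 6,140 = 10,100 kg.
Using Δv = v_e ln(m₀/m_f): Δv = v_e · ln(m₀/m_f) = 9114.0 × ln(2.551) = 9114.0 × 0.9363 ≈ 8533.4 m/s.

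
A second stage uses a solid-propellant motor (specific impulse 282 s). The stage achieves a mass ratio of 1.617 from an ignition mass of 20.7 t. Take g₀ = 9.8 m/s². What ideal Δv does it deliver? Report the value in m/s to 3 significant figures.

Δv ≈ 1330 m/s

v_e = Isp · g₀ = 282 × 9.8 = 2763.6 m/s.
Δv = v_e · ln(1.617) = 2763.6 × 0.4806 ≈ 1328.1 m/s.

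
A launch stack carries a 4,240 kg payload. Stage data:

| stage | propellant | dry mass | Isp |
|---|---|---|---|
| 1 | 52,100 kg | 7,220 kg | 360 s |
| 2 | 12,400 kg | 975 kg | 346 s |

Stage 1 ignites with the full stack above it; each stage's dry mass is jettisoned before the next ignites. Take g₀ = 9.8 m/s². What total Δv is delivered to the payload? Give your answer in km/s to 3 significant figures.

Δv ≈ 8.12 km/s

Ignition mass of stage 1 = 52,100+7,220 + 12,400+975 + 4,240 = 76,935 kg.
Stage 1: m₀ = 76,935 kg, m_f = 76,935 − 52,100 = 24,835 kg; Δv = 360×9.8×ln(3.098) = 3528.0×1.1307 ≈ 3989 m/s.
Stage 2: m₀ = 17,615 kg, m_f = 17,615 − 12,400 = 5,215 kg; Δv = 346×9.8×ln(3.378) = 3390.8×1.2172 ≈ 4127 m/s.
Total Δv = 3989 + 4127 = 8116 m/s.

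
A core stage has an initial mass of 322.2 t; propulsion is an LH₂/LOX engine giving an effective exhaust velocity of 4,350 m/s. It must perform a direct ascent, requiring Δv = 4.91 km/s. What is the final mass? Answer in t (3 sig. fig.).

m₀/m_f = exp(Δv / v_e) = exp(4910 / 4350.0) = exp(1.1287) = 3.0917.
m_f = m₀ / 3.0917 = 322.2 / 3.0917 = 104.215 t.

final mass ≈ 104 t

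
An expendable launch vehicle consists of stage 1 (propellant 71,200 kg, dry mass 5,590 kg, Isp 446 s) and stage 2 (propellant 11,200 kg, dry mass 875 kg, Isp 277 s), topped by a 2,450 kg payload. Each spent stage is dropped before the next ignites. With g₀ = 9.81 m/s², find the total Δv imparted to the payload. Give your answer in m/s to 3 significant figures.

Ignition mass of stage 1 = 71,200+5,590 + 11,200+875 + 2,450 = 91,315 kg.
Stage 1: m₀ = 91,315 kg, m_f = 91,315 − 71,200 = 20,115 kg; Δv = 446×9.81×ln(4.54) = 4375.3×1.5128 ≈ 6619 m/s.
Stage 2: m₀ = 14,525 kg, m_f = 14,525 − 11,200 = 3,325 kg; Δv = 277×9.81×ln(4.368) = 2717.4×1.4744 ≈ 4006 m/s.
Total Δv = 6619 + 4006 = 10625 m/s.

Δv ≈ 10600 m/s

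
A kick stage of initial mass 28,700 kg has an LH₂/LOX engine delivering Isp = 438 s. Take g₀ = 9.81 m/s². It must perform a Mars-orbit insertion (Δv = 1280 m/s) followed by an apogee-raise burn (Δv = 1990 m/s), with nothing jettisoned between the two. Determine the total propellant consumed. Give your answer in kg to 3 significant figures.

v_e = Isp · g₀ = 438 × 9.81 = 4296.8 m/s.
After the first burn: m = 28700 × exp(−1280/4296.8) = 28700 × 0.74238 = 21,306.3 kg.
After the second burn: m = 21,306.3 × exp(−1990/4296.8) = 21,306.3 × 0.62931 = 13,408.3 kg.
Total propellant = m₀ − m_final = 28700 − 13,408.3 = 15,291.7 kg.

total propellant consumed ≈ 15300 kg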